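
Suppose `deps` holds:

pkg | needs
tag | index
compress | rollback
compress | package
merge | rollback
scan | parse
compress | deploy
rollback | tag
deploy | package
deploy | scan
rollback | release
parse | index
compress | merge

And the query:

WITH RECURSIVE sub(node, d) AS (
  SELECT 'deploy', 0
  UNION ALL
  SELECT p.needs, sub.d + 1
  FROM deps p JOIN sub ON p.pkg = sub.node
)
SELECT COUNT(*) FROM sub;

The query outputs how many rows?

Base: (deploy, d=0).
Iteration 1: edges from {deploy} -> (package, d=1), (scan, d=1).
Iteration 2: edges from {package,scan} -> (parse, d=2).
Iteration 3: edges from {parse} -> (index, d=3).
Iteration 4: no outgoing edges from {index}; recursion stops.
Total rows emitted: 5.

5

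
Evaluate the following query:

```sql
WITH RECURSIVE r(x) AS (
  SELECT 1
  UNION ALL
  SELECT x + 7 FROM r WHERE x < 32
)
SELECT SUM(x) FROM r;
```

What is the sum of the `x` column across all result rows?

111

Base: x=1.
Iteration 1: 1 < 32 holds -> x = 1 + 7 = 8.
Iteration 2: 8 < 32 holds -> x = 8 + 7 = 15.
Iteration 3: 15 < 32 holds -> x = 15 + 7 = 22.
Iteration 4: 22 < 32 holds -> x = 22 + 7 = 29.
Iteration 5: 29 < 32 holds -> x = 29 + 7 = 36.
Iteration 6: 36 < 32 fails; recursion stops.
SUM(x) = 1 + 8 + 15 + 22 + 29 + 36 = 111.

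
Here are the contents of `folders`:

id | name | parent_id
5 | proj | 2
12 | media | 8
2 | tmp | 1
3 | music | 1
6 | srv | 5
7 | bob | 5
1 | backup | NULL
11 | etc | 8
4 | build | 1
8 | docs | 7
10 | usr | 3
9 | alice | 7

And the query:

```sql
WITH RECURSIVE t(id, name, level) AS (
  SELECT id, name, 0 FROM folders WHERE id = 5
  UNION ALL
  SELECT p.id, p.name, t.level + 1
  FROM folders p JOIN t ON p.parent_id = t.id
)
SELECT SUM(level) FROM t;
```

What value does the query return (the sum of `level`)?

12

Base: id=5 (proj) at level 0.
Iteration 1: rows with parent_id in {5} -> srv (id 6, level 1), bob (id 7, level 1).
Iteration 2: rows with parent_id in {6,7} -> docs (id 8, level 2), alice (id 9, level 2).
Iteration 3: rows with parent_id in {8,9} -> etc (id 11, level 3), media (id 12, level 3).
Iteration 4: no rows with parent_id in {11,12}; recursion stops.
SUM(level) = 0 + 1 + 1 + 2 + 2 + 3 + 3 = 12.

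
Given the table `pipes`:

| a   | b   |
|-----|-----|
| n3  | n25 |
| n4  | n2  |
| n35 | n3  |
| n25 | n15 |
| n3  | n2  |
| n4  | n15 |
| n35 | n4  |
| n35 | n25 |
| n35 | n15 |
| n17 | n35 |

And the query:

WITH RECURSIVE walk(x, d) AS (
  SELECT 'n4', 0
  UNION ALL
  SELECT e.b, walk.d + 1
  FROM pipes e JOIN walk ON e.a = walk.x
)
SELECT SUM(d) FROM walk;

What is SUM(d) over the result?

2

Base: (n4, d=0).
Iteration 1: edges from {n4} -> (n15, d=1), (n2, d=1).
Iteration 2: no outgoing edges from {n15,n2}; recursion stops.
SUM(d) = 0 + 1 + 1 = 2.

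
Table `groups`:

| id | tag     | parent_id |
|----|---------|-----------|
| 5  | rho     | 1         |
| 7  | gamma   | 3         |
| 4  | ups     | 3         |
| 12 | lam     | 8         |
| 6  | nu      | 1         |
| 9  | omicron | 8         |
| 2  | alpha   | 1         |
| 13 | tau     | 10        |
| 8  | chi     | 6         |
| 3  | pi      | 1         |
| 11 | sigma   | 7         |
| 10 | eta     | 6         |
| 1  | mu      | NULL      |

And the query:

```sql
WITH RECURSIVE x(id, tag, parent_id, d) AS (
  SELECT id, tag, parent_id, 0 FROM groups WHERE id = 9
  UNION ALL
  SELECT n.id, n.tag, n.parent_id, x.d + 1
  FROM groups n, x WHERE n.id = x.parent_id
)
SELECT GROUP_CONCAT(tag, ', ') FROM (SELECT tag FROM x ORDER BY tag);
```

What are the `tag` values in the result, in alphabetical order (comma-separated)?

chi, mu, nu, omicron

Base: id=9 (omicron), parent_id=8, d 0.
Iteration 1: join on id=8 -> chi (id 8, parent_id=6, d 1).
Iteration 2: join on id=6 -> nu (id 6, parent_id=1, d 2).
Iteration 3: join on id=1 -> mu (id 1, parent_id=NULL, d 3).
Iteration 4: parent_id is NULL; no match; recursion stops.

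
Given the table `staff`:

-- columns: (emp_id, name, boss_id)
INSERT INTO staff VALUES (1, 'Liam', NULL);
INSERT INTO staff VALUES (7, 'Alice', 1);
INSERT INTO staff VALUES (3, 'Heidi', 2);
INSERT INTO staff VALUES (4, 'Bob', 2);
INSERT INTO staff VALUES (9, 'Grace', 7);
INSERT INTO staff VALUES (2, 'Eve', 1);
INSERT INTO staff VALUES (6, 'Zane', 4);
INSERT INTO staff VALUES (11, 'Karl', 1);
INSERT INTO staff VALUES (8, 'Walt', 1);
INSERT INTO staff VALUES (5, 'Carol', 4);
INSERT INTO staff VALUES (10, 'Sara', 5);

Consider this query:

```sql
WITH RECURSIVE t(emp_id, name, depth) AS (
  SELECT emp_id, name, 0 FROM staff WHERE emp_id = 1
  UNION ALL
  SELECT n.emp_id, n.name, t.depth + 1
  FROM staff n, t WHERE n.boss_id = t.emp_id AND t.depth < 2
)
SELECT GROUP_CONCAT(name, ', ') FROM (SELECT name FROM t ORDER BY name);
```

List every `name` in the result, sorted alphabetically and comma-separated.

Alice, Bob, Eve, Grace, Heidi, Karl, Liam, Walt

Base: emp_id=1 (Liam) at depth 0.
Iteration 1: rows with boss_id in {1} -> Eve (id 2, depth 1), Alice (id 7, depth 1), Walt (id 8, depth 1), Karl (id 11, depth 1).
Iteration 2: rows with boss_id in {2,7,8,11} -> Heidi (id 3, depth 2), Bob (id 4, depth 2), Grace (id 9, depth 2).
Iteration 3: depth < 2 fails for all current rows; recursion stops.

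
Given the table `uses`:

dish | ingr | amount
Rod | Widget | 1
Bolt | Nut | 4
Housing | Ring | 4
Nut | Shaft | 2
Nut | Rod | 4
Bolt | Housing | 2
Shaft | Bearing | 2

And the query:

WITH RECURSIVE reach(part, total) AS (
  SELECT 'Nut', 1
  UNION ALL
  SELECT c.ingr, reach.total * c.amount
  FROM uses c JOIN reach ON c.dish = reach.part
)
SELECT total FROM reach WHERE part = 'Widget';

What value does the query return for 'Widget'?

4

Base: (Nut, total=1).
Iteration 1: components of {Nut} -> Rod = 1*4 = 4, Shaft = 1*2 = 2.
Iteration 2: components of {Rod,Shaft} -> Bearing = 2*2 = 4, Widget = 4*1 = 4.
Iteration 3: no further components; recursion stops.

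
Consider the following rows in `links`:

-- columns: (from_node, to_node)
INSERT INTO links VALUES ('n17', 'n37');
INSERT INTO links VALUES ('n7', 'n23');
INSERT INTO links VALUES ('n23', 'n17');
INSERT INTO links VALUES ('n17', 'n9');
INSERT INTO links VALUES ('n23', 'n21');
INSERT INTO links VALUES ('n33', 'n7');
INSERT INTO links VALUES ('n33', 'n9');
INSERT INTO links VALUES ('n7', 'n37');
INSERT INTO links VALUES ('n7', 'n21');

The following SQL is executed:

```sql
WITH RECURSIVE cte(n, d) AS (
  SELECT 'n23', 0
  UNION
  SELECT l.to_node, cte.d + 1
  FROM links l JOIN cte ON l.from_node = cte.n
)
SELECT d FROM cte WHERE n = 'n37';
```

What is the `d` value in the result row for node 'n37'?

2

Base: (n23, d=0).
Iteration 1: edges from {n23} -> (n17, d=1), (n21, d=1).
Iteration 2: edges from {n17,n21} -> (n37, d=2), (n9, d=2).
Iteration 3: no outgoing edges from {n37,n9}; recursion stops.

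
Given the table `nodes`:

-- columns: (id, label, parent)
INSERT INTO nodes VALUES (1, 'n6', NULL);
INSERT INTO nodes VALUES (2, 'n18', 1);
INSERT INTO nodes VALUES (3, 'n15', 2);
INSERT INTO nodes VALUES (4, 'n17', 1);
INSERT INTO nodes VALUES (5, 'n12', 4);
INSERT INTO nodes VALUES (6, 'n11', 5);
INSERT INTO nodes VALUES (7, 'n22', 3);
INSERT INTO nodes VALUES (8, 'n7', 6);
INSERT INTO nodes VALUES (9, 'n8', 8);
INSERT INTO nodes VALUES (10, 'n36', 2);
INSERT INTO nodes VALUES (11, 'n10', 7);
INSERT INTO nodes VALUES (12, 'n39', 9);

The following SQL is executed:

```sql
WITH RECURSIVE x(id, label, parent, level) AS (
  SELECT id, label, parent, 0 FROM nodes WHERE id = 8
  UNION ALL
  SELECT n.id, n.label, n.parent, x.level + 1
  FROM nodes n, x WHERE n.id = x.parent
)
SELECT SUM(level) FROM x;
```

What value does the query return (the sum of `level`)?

Base: id=8 (n7), parent=6, level 0.
Iteration 1: join on id=6 -> n11 (id 6, parent=5, level 1).
Iteration 2: join on id=5 -> n12 (id 5, parent=4, level 2).
Iteration 3: join on id=4 -> n17 (id 4, parent=1, level 3).
Iteration 4: join on id=1 -> n6 (id 1, parent=NULL, level 4).
Iteration 5: parent is NULL; no match; recursion stops.
SUM(level) = 0 + 1 + 2 + 3 + 4 = 10.

10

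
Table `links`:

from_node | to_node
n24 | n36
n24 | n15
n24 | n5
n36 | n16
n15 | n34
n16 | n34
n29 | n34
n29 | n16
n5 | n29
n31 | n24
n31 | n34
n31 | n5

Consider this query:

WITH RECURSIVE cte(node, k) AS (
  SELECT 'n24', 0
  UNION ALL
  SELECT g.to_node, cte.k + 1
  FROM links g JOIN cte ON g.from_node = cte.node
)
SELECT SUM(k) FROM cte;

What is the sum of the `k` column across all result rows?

Base: (n24, k=0).
Iteration 1: edges from {n24} -> (n15, k=1), (n36, k=1), (n5, k=1).
Iteration 2: edges from {n15,n36,n5} -> (n16, k=2), (n29, k=2), (n34, k=2).
Iteration 3: edges from {n16,n29,n34} -> (n16, k=3), (n34, k=3) x2. [UNION ALL keeps all 3 new rows, including repeats]
Iteration 4: edges from {n16,n34} -> (n34, k=4).
Iteration 5: no outgoing edges from {n34}; recursion stops.
SUM(k) = 0 + 1 + 1 + 1 + 2 + 2 + 2 + 3 + 3 + 3 + 4 = 22.

22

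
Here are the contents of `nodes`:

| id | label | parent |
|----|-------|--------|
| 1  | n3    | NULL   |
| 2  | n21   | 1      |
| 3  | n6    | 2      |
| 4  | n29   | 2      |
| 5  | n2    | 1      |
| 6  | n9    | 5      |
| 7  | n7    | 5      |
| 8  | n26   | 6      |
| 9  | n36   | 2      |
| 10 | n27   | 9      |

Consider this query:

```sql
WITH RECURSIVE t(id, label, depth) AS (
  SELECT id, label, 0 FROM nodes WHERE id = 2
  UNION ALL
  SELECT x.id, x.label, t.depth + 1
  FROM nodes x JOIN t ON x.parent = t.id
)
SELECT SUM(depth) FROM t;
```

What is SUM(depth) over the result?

5

Base: id=2 (n21) at depth 0.
Iteration 1: rows with parent in {2} -> n6 (id 3, depth 1), n29 (id 4, depth 1), n36 (id 9, depth 1).
Iteration 2: rows with parent in {3,4,9} -> n27 (id 10, depth 2).
Iteration 3: no rows with parent in {10}; recursion stops.
SUM(depth) = 0 + 1 + 1 + 1 + 2 = 5.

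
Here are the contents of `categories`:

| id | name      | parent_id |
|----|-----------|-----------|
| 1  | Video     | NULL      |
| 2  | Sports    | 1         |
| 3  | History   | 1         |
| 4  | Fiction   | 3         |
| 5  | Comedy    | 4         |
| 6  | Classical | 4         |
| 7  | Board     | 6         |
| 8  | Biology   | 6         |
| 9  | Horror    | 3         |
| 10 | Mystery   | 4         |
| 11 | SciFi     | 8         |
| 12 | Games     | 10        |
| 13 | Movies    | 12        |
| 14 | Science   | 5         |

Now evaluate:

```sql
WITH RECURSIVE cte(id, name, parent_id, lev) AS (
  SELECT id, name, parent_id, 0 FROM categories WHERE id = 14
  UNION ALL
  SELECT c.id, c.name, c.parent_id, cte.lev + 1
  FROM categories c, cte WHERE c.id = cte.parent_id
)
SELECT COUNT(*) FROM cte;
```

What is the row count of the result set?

5

Base: id=14 (Science), parent_id=5, lev 0.
Iteration 1: join on id=5 -> Comedy (id 5, parent_id=4, lev 1).
Iteration 2: join on id=4 -> Fiction (id 4, parent_id=3, lev 2).
Iteration 3: join on id=3 -> History (id 3, parent_id=1, lev 3).
Iteration 4: join on id=1 -> Video (id 1, parent_id=NULL, lev 4).
Iteration 5: parent_id is NULL; no match; recursion stops.
Total rows emitted: 5.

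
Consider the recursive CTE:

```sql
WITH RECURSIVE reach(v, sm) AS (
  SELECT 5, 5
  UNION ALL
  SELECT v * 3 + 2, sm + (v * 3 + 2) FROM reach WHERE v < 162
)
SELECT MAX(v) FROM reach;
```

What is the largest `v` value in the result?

Base: v=5, sm=5.
Iteration 1: 5 < 162 holds -> v = 5 * 3 + 2 = 17, sm = 5 + 17 = 22.
Iteration 2: 17 < 162 holds -> v = 17 * 3 + 2 = 53, sm = 22 + 53 = 75.
Iteration 3: 53 < 162 holds -> v = 53 * 3 + 2 = 161, sm = 75 + 161 = 236.
Iteration 4: 161 < 162 holds -> v = 161 * 3 + 2 = 485, sm = 236 + 485 = 721.
Iteration 5: 485 < 162 fails; recursion stops.
v values: 5, 17, 53, 161, 485; the maximum is 485.

485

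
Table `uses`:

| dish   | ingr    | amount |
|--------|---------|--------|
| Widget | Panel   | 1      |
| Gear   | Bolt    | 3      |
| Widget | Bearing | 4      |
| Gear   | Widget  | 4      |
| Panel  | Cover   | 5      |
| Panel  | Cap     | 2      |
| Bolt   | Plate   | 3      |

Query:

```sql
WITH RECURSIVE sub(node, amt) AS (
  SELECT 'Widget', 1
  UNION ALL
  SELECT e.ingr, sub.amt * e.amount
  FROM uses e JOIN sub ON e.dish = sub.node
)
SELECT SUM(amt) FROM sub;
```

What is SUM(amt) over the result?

Base: (Widget, amt=1).
Iteration 1: components of {Widget} -> Bearing = 1*4 = 4, Panel = 1*1 = 1.
Iteration 2: components of {Bearing,Panel} -> Cap = 1*2 = 2, Cover = 1*5 = 5.
Iteration 3: no further components; recursion stops.
SUM(amt) = 1 + 4 + 1 + 5 + 2 = 13.

13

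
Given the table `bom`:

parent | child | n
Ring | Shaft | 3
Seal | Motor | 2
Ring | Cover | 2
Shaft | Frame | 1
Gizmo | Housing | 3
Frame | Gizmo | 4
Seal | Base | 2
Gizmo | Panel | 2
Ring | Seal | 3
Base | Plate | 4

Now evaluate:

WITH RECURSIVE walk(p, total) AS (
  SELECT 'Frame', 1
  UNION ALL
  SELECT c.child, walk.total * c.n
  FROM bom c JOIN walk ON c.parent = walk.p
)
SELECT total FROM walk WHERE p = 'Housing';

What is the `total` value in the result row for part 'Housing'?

12

Base: (Frame, total=1).
Iteration 1: components of {Frame} -> Gizmo = 1*4 = 4.
Iteration 2: components of {Gizmo} -> Housing = 4*3 = 12, Panel = 4*2 = 8.
Iteration 3: no further components; recursion stops.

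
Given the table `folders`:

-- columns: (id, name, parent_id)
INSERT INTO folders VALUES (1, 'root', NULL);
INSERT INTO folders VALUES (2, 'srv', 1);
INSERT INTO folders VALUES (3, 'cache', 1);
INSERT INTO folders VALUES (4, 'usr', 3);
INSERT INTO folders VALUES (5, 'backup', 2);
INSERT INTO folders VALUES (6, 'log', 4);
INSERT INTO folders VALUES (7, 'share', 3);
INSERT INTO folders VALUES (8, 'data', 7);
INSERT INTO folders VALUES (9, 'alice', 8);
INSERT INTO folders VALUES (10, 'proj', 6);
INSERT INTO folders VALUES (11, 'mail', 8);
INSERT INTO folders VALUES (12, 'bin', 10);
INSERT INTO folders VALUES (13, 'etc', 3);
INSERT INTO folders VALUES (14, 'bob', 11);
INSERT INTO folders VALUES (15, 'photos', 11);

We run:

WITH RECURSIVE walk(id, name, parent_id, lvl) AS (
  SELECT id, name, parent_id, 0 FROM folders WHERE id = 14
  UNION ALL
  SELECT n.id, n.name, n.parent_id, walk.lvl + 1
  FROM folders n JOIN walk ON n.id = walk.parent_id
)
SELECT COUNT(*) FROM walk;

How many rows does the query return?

Base: id=14 (bob), parent_id=11, lvl 0.
Iteration 1: join on id=11 -> mail (id 11, parent_id=8, lvl 1).
Iteration 2: join on id=8 -> data (id 8, parent_id=7, lvl 2).
Iteration 3: join on id=7 -> share (id 7, parent_id=3, lvl 3).
Iteration 4: join on id=3 -> cache (id 3, parent_id=1, lvl 4).
Iteration 5: join on id=1 -> root (id 1, parent_id=NULL, lvl 5).
Iteration 6: parent_id is NULL; no match; recursion stops.
Total rows emitted: 6.

6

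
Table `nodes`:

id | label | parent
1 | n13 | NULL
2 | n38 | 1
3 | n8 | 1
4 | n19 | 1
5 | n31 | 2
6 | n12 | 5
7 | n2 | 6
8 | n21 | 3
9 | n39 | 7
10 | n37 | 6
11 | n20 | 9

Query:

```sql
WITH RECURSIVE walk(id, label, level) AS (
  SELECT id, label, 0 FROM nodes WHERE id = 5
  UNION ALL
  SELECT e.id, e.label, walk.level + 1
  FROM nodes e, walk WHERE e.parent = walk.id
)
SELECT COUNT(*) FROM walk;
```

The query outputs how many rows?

6

Base: id=5 (n31) at level 0.
Iteration 1: rows with parent in {5} -> n12 (id 6, level 1).
Iteration 2: rows with parent in {6} -> n2 (id 7, level 2), n37 (id 10, level 2).
Iteration 3: rows with parent in {7,10} -> n39 (id 9, level 3).
Iteration 4: rows with parent in {9} -> n20 (id 11, level 4).
Iteration 5: no rows with parent in {11}; recursion stops.
Total rows emitted: 6.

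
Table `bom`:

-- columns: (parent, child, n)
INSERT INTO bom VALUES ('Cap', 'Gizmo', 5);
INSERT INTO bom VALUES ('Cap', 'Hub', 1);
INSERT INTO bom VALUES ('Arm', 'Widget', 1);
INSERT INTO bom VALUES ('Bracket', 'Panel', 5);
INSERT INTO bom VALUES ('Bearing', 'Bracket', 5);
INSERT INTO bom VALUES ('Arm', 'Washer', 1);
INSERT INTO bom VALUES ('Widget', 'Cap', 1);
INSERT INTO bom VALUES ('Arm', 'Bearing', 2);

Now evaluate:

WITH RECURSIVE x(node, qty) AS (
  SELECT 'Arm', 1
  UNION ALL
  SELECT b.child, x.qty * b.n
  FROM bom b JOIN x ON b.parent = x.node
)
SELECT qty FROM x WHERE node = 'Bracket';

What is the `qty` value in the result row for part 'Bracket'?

10

Base: (Arm, qty=1).
Iteration 1: components of {Arm} -> Bearing = 1*2 = 2, Washer = 1*1 = 1, Widget = 1*1 = 1.
Iteration 2: components of {Bearing,Washer,Widget} -> Bracket = 2*5 = 10, Cap = 1*1 = 1.
Iteration 3: components of {Bracket,Cap} -> Gizmo = 1*5 = 5, Hub = 1*1 = 1, Panel = 10*5 = 50.
Iteration 4: no further components; recursion stops.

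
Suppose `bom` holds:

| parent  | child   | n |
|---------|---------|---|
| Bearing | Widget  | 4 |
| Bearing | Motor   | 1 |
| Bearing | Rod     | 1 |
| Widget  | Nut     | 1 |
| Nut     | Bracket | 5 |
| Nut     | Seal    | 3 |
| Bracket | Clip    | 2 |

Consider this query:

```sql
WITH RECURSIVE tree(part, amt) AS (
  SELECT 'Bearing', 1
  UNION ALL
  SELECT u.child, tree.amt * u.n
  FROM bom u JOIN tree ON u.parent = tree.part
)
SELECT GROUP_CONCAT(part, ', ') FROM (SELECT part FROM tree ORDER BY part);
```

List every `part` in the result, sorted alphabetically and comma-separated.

Base: (Bearing, amt=1).
Iteration 1: components of {Bearing} -> Motor = 1*1 = 1, Rod = 1*1 = 1, Widget = 1*4 = 4.
Iteration 2: components of {Motor,Rod,Widget} -> Nut = 4*1 = 4.
Iteration 3: components of {Nut} -> Bracket = 4*5 = 20, Seal = 4*3 = 12.
Iteration 4: components of {Bracket,Seal} -> Clip = 20*2 = 40.
Iteration 5: no further components; recursion stops.

Bearing, Bracket, Clip, Motor, Nut, Rod, Seal, Widget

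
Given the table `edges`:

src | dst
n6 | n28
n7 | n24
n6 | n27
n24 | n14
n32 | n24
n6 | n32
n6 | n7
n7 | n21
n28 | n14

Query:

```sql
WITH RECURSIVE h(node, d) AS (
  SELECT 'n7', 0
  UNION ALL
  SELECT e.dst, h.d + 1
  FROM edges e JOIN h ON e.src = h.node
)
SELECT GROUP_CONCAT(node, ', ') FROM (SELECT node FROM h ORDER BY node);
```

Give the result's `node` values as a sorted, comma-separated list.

n14, n21, n24, n7

Base: (n7, d=0).
Iteration 1: edges from {n7} -> (n21, d=1), (n24, d=1).
Iteration 2: edges from {n21,n24} -> (n14, d=2).
Iteration 3: no outgoing edges from {n14}; recursion stops.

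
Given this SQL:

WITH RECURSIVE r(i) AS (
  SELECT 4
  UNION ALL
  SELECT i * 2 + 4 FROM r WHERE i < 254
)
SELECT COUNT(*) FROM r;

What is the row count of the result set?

7

Base: i=4.
Iteration 1: 4 < 254 holds -> i = 4 * 2 + 4 = 12.
Iteration 2: 12 < 254 holds -> i = 12 * 2 + 4 = 28.
Iteration 3: 28 < 254 holds -> i = 28 * 2 + 4 = 60.
Iteration 4: 60 < 254 holds -> i = 60 * 2 + 4 = 124.
Iteration 5: 124 < 254 holds -> i = 124 * 2 + 4 = 252.
Iteration 6: 252 < 254 holds -> i = 252 * 2 + 4 = 508.
Iteration 7: 508 < 254 fails; recursion stops.
Total rows emitted: 7.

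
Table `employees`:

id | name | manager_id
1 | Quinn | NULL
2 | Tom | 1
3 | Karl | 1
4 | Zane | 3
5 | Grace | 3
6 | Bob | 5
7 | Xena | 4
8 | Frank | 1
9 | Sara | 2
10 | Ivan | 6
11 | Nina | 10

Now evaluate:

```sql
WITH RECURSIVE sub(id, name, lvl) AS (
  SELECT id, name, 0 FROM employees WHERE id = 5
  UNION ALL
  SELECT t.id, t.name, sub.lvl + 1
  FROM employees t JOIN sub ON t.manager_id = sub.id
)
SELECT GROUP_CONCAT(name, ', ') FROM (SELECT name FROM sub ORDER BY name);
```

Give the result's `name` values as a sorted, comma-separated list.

Bob, Grace, Ivan, Nina

Base: id=5 (Grace) at lvl 0.
Iteration 1: rows with manager_id in {5} -> Bob (id 6, lvl 1).
Iteration 2: rows with manager_id in {6} -> Ivan (id 10, lvl 2).
Iteration 3: rows with manager_id in {10} -> Nina (id 11, lvl 3).
Iteration 4: no rows with manager_id in {11}; recursion stops.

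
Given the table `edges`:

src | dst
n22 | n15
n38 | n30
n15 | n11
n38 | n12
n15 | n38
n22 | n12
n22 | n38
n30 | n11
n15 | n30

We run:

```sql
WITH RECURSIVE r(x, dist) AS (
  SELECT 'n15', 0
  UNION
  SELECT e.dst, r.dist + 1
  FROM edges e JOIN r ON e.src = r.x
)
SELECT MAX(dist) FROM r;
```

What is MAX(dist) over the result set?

Base: (n15, dist=0).
Iteration 1: edges from {n15} -> (n11, dist=1), (n30, dist=1), (n38, dist=1).
Iteration 2: edges from {n11,n30,n38} -> (n11, dist=2), (n12, dist=2), (n30, dist=2).
Iteration 3: edges from {n11,n12,n30} -> (n11, dist=3).
Iteration 4: no outgoing edges from {n11}; recursion stops.
dist values: 0, 1, 1, 1, 2, 2, 2, 3; the maximum is 3.

3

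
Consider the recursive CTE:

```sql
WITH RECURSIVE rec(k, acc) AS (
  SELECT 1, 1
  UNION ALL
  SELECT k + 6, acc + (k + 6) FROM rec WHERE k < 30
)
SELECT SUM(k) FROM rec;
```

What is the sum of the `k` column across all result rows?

96

Base: k=1, acc=1.
Iteration 1: 1 < 30 holds -> k = 1 + 6 = 7, acc = 1 + 7 = 8.
Iteration 2: 7 < 30 holds -> k = 7 + 6 = 13, acc = 8 + 13 = 21.
Iteration 3: 13 < 30 holds -> k = 13 + 6 = 19, acc = 21 + 19 = 40.
Iteration 4: 19 < 30 holds -> k = 19 + 6 = 25, acc = 40 + 25 = 65.
Iteration 5: 25 < 30 holds -> k = 25 + 6 = 31, acc = 65 + 31 = 96.
Iteration 6: 31 < 30 fails; recursion stops.
SUM(k) = 1 + 7 + 13 + 19 + 25 + 31 = 96.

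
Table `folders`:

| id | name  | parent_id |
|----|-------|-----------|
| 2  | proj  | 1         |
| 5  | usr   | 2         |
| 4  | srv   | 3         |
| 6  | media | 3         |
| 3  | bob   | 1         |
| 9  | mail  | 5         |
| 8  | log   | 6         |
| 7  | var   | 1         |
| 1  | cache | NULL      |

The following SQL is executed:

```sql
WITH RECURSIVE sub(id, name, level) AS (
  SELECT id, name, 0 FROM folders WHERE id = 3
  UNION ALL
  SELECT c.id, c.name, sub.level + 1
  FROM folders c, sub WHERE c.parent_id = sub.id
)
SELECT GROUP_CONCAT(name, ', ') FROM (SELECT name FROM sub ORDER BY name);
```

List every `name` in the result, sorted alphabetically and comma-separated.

Base: id=3 (bob) at level 0.
Iteration 1: rows with parent_id in {3} -> srv (id 4, level 1), media (id 6, level 1).
Iteration 2: rows with parent_id in {4,6} -> log (id 8, level 2).
Iteration 3: no rows with parent_id in {8}; recursion stops.

bob, log, media, srv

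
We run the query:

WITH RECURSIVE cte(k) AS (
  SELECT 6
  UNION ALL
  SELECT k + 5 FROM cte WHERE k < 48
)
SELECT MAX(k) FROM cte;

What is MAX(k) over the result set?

51

Base: k=6.
Iteration 1: 6 < 48 holds -> k = 6 + 5 = 11.
Iteration 2: 11 < 48 holds -> k = 11 + 5 = 16.
Iteration 3: 16 < 48 holds -> k = 16 + 5 = 21.
Iteration 4: 21 < 48 holds -> k = 21 + 5 = 26.
Iteration 5: 26 < 48 holds -> k = 26 + 5 = 31.
Iteration 6: 31 < 48 holds -> k = 31 + 5 = 36.
Iteration 7: 36 < 48 holds -> k = 36 + 5 = 41.
Iteration 8: 41 < 48 holds -> k = 41 + 5 = 46.
Iteration 9: 46 < 48 holds -> k = 46 + 5 = 51.
Iteration 10: 51 < 48 fails; recursion stops.
k values: 6, 11, 16, 21, 26, 31, 36, 41, 46, 51; the maximum is 51.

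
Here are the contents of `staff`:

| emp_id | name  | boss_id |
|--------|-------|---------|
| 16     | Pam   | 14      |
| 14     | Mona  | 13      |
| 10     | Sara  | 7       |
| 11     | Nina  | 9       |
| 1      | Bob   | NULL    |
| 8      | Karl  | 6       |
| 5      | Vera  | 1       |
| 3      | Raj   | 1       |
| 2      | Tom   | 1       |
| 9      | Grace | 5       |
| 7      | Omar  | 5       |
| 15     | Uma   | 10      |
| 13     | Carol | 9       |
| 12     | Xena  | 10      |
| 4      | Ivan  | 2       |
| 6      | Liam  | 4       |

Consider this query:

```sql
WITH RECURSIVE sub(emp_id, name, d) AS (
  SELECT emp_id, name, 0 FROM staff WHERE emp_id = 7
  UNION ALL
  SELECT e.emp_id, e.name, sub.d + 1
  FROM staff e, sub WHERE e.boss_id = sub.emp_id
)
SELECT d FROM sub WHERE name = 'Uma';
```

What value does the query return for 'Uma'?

Base: emp_id=7 (Omar) at d 0.
Iteration 1: rows with boss_id in {7} -> Sara (id 10, d 1).
Iteration 2: rows with boss_id in {10} -> Xena (id 12, d 2), Uma (id 15, d 2).
Iteration 3: no rows with boss_id in {12,15}; recursion stops.

2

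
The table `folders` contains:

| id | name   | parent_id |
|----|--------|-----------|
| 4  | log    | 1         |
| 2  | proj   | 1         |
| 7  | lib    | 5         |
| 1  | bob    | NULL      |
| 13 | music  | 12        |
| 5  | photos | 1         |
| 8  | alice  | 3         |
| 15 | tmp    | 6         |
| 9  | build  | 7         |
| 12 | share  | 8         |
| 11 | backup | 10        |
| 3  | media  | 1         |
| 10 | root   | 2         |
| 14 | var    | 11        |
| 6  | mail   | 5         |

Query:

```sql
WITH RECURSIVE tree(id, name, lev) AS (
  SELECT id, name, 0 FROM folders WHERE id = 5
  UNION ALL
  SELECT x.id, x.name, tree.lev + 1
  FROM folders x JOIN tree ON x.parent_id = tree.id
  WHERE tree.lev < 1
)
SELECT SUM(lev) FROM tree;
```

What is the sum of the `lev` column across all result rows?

2

Base: id=5 (photos) at lev 0.
Iteration 1: rows with parent_id in {5} -> mail (id 6, lev 1), lib (id 7, lev 1).
Iteration 2: lev < 1 fails for all current rows; recursion stops.
SUM(lev) = 0 + 1 + 1 = 2.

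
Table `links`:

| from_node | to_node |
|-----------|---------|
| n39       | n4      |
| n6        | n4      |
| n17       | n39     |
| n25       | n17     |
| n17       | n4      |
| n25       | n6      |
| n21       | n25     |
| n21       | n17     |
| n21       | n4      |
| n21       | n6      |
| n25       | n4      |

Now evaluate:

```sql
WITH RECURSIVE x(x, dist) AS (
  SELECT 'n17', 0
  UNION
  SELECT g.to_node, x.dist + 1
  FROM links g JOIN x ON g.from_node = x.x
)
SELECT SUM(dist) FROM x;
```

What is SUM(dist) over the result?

4

Base: (n17, dist=0).
Iteration 1: edges from {n17} -> (n39, dist=1), (n4, dist=1).
Iteration 2: edges from {n39,n4} -> (n4, dist=2).
Iteration 3: no outgoing edges from {n4}; recursion stops.
SUM(dist) = 0 + 1 + 1 + 2 = 4.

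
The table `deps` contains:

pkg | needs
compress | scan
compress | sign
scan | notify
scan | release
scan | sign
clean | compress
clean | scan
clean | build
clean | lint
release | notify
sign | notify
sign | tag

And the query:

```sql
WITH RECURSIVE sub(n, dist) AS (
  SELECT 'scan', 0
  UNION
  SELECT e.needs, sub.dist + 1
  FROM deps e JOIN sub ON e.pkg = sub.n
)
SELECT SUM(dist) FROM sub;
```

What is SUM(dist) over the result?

Base: (scan, dist=0).
Iteration 1: edges from {scan} -> (notify, dist=1), (release, dist=1), (sign, dist=1).
Iteration 2: edges from {notify,release,sign} -> (notify, dist=2), (tag, dist=2). [UNION drops 1 duplicate row(s)]
Iteration 3: no outgoing edges from {notify,tag}; recursion stops.
SUM(dist) = 0 + 1 + 1 + 1 + 2 + 2 = 7.

7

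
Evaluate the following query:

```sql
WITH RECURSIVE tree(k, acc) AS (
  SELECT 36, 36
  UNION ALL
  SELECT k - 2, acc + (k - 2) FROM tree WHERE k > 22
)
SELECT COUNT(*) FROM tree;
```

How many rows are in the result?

Base: k=36, acc=36.
Iteration 1: 36 > 22 holds -> k = 36 - 2 = 34, acc = 36 + 34 = 70.
Iteration 2: 34 > 22 holds -> k = 34 - 2 = 32, acc = 70 + 32 = 102.
Iteration 3: 32 > 22 holds -> k = 32 - 2 = 30, acc = 102 + 30 = 132.
Iteration 4: 30 > 22 holds -> k = 30 - 2 = 28, acc = 132 + 28 = 160.
Iteration 5: 28 > 22 holds -> k = 28 - 2 = 26, acc = 160 + 26 = 186.
Iteration 6: 26 > 22 holds -> k = 26 - 2 = 24, acc = 186 + 24 = 210.
Iteration 7: 24 > 22 holds -> k = 24 - 2 = 22, acc = 210 + 22 = 232.
Iteration 8: 22 > 22 fails; recursion stops.
Total rows emitted: 8.

8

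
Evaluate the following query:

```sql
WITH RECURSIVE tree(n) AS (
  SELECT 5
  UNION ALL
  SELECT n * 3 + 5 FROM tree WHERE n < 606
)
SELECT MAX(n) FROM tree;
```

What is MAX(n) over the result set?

1820

Base: n=5.
Iteration 1: 5 < 606 holds -> n = 5 * 3 + 5 = 20.
Iteration 2: 20 < 606 holds -> n = 20 * 3 + 5 = 65.
Iteration 3: 65 < 606 holds -> n = 65 * 3 + 5 = 200.
Iteration 4: 200 < 606 holds -> n = 200 * 3 + 5 = 605.
Iteration 5: 605 < 606 holds -> n = 605 * 3 + 5 = 1820.
Iteration 6: 1820 < 606 fails; recursion stops.
n values: 5, 20, 65, 200, 605, 1820; the maximum is 1820.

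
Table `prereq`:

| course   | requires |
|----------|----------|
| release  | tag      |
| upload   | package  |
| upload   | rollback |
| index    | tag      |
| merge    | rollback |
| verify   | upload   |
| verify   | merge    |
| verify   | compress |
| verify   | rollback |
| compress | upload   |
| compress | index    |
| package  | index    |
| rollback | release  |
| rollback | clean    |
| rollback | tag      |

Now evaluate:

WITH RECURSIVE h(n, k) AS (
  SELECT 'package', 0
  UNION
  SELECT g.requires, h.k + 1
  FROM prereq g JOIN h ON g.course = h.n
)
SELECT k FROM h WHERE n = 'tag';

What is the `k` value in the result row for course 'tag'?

Base: (package, k=0).
Iteration 1: edges from {package} -> (index, k=1).
Iteration 2: edges from {index} -> (tag, k=2).
Iteration 3: no outgoing edges from {tag}; recursion stops.

2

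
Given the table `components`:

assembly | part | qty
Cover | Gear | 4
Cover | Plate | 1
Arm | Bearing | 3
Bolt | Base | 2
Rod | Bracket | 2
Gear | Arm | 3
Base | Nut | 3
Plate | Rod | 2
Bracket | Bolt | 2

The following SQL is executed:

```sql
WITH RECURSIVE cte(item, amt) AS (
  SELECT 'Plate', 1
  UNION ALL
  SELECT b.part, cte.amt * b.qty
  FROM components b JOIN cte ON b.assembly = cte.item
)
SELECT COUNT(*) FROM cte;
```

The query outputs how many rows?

6

Base: (Plate, amt=1).
Iteration 1: components of {Plate} -> Rod = 1*2 = 2.
Iteration 2: components of {Rod} -> Bracket = 2*2 = 4.
Iteration 3: components of {Bracket} -> Bolt = 4*2 = 8.
Iteration 4: components of {Bolt} -> Base = 8*2 = 16.
Iteration 5: components of {Base} -> Nut = 16*3 = 48.
Iteration 6: no further components; recursion stops.
Total rows emitted: 6.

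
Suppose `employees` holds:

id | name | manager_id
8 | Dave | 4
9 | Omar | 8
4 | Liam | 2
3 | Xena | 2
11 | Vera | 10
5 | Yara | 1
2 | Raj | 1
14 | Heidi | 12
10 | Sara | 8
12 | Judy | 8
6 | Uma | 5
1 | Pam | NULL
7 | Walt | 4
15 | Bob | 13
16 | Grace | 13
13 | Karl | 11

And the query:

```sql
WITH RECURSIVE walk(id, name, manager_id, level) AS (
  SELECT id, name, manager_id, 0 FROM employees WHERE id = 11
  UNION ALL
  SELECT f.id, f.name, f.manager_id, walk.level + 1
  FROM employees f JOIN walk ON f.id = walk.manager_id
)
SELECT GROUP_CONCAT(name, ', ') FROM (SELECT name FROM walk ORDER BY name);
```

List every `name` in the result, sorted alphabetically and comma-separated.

Base: id=11 (Vera), manager_id=10, level 0.
Iteration 1: join on id=10 -> Sara (id 10, manager_id=8, level 1).
Iteration 2: join on id=8 -> Dave (id 8, manager_id=4, level 2).
Iteration 3: join on id=4 -> Liam (id 4, manager_id=2, level 3).
Iteration 4: join on id=2 -> Raj (id 2, manager_id=1, level 4).
Iteration 5: join on id=1 -> Pam (id 1, manager_id=NULL, level 5).
Iteration 6: manager_id is NULL; no match; recursion stops.

Dave, Liam, Pam, Raj, Sara, Vera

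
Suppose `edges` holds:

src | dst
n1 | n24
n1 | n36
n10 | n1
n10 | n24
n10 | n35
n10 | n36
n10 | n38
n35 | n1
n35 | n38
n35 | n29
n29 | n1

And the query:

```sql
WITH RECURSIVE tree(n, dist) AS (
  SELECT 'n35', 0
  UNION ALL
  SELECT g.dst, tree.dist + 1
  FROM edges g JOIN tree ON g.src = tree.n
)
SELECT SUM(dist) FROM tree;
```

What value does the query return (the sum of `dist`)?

Base: (n35, dist=0).
Iteration 1: edges from {n35} -> (n1, dist=1), (n29, dist=1), (n38, dist=1).
Iteration 2: edges from {n1,n29,n38} -> (n1, dist=2), (n24, dist=2), (n36, dist=2).
Iteration 3: edges from {n1,n24,n36} -> (n24, dist=3), (n36, dist=3).
Iteration 4: no outgoing edges from {n24,n36}; recursion stops.
SUM(dist) = 0 + 1 + 1 + 1 + 2 + 2 + 2 + 3 + 3 = 15.

15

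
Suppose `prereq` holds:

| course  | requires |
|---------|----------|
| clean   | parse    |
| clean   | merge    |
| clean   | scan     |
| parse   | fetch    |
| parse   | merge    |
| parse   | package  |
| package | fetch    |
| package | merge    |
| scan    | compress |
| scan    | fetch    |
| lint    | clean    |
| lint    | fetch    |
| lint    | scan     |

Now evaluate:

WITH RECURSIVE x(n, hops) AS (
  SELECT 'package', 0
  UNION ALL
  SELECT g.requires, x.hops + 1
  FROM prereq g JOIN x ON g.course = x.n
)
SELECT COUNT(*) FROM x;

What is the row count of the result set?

3

Base: (package, hops=0).
Iteration 1: edges from {package} -> (fetch, hops=1), (merge, hops=1).
Iteration 2: no outgoing edges from {fetch,merge}; recursion stops.
Total rows emitted: 3.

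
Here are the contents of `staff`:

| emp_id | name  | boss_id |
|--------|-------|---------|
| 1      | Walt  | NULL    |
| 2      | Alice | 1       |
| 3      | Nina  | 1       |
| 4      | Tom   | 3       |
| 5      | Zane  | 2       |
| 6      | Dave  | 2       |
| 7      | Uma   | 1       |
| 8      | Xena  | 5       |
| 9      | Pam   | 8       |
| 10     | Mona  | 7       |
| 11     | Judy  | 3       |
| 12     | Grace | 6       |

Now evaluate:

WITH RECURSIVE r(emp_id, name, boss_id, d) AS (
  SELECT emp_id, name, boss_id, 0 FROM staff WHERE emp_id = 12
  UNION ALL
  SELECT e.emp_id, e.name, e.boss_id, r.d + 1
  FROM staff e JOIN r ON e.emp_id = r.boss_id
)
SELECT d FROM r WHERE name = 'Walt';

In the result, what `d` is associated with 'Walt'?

3

Base: emp_id=12 (Grace), boss_id=6, d 0.
Iteration 1: join on emp_id=6 -> Dave (id 6, boss_id=2, d 1).
Iteration 2: join on emp_id=2 -> Alice (id 2, boss_id=1, d 2).
Iteration 3: join on emp_id=1 -> Walt (id 1, boss_id=NULL, d 3).
Iteration 4: boss_id is NULL; no match; recursion stops.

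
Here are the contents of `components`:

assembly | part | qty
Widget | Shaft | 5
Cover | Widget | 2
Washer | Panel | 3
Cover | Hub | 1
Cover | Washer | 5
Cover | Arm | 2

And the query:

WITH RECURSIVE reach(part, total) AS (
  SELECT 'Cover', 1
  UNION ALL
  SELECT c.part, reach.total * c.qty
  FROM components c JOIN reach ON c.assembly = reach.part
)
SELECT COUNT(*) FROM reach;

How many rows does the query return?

7

Base: (Cover, total=1).
Iteration 1: components of {Cover} -> Arm = 1*2 = 2, Hub = 1*1 = 1, Washer = 1*5 = 5, Widget = 1*2 = 2.
Iteration 2: components of {Arm,Hub,Washer,Widget} -> Panel = 5*3 = 15, Shaft = 2*5 = 10.
Iteration 3: no further components; recursion stops.
Total rows emitted: 7.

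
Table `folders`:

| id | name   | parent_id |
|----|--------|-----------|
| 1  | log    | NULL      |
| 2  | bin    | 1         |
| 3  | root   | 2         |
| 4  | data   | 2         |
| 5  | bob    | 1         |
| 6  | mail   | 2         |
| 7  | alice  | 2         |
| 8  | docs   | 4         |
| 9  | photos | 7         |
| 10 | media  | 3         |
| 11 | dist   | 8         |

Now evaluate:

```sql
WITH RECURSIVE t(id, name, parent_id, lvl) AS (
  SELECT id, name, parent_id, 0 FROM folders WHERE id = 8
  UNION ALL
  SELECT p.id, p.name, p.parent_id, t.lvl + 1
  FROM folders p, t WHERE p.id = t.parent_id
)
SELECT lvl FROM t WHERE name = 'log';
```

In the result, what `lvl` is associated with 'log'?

3

Base: id=8 (docs), parent_id=4, lvl 0.
Iteration 1: join on id=4 -> data (id 4, parent_id=2, lvl 1).
Iteration 2: join on id=2 -> bin (id 2, parent_id=1, lvl 2).
Iteration 3: join on id=1 -> log (id 1, parent_id=NULL, lvl 3).
Iteration 4: parent_id is NULL; no match; recursion stops.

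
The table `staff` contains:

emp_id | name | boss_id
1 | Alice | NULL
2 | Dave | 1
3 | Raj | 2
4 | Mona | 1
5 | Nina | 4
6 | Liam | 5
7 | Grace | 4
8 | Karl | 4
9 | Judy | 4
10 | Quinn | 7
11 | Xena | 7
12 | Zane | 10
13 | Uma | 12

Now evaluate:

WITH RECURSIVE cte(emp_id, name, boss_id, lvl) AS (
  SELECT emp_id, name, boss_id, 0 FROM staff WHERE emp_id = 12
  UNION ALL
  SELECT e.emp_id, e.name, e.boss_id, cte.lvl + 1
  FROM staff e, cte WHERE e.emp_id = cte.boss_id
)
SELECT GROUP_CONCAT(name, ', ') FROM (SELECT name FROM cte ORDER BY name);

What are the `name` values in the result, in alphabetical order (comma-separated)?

Alice, Grace, Mona, Quinn, Zane

Base: emp_id=12 (Zane), boss_id=10, lvl 0.
Iteration 1: join on emp_id=10 -> Quinn (id 10, boss_id=7, lvl 1).
Iteration 2: join on emp_id=7 -> Grace (id 7, boss_id=4, lvl 2).
Iteration 3: join on emp_id=4 -> Mona (id 4, boss_id=1, lvl 3).
Iteration 4: join on emp_id=1 -> Alice (id 1, boss_id=NULL, lvl 4).
Iteration 5: boss_id is NULL; no match; recursion stops.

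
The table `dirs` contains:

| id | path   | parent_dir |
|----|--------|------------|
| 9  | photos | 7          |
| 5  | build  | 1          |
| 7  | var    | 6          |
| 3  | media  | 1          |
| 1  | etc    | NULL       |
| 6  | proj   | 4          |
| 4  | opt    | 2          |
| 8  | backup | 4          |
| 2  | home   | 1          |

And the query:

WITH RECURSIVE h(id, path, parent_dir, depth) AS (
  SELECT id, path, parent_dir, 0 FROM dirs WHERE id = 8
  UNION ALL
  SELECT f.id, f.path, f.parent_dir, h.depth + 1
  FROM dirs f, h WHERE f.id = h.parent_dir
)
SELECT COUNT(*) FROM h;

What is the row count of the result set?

4

Base: id=8 (backup), parent_dir=4, depth 0.
Iteration 1: join on id=4 -> opt (id 4, parent_dir=2, depth 1).
Iteration 2: join on id=2 -> home (id 2, parent_dir=1, depth 2).
Iteration 3: join on id=1 -> etc (id 1, parent_dir=NULL, depth 3).
Iteration 4: parent_dir is NULL; no match; recursion stops.
Total rows emitted: 4.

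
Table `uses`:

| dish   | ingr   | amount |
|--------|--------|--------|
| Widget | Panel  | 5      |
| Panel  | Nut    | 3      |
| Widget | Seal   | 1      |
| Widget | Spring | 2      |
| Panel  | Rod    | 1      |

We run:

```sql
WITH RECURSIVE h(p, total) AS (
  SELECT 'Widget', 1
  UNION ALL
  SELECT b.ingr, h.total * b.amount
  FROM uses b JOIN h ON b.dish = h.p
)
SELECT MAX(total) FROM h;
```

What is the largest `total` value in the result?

15

Base: (Widget, total=1).
Iteration 1: components of {Widget} -> Panel = 1*5 = 5, Seal = 1*1 = 1, Spring = 1*2 = 2.
Iteration 2: components of {Panel,Seal,Spring} -> Nut = 5*3 = 15, Rod = 5*1 = 5.
Iteration 3: no further components; recursion stops.
total values: 1, 5, 1, 2, 15, 5; the maximum is 15.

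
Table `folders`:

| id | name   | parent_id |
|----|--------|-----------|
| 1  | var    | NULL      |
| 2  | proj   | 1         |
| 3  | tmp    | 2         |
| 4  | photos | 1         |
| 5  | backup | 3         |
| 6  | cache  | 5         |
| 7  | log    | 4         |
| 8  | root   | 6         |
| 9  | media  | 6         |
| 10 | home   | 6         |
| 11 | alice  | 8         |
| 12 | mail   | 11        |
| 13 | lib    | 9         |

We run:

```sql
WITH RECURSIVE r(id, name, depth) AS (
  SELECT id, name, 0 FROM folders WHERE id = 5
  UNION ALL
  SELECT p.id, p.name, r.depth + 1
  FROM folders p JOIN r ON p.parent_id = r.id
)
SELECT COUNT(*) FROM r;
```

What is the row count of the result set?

8

Base: id=5 (backup) at depth 0.
Iteration 1: rows with parent_id in {5} -> cache (id 6, depth 1).
Iteration 2: rows with parent_id in {6} -> root (id 8, depth 2), media (id 9, depth 2), home (id 10, depth 2).
Iteration 3: rows with parent_id in {8,9,10} -> alice (id 11, depth 3), lib (id 13, depth 3).
Iteration 4: rows with parent_id in {11,13} -> mail (id 12, depth 4).
Iteration 5: no rows with parent_id in {12}; recursion stops.
Total rows emitted: 8.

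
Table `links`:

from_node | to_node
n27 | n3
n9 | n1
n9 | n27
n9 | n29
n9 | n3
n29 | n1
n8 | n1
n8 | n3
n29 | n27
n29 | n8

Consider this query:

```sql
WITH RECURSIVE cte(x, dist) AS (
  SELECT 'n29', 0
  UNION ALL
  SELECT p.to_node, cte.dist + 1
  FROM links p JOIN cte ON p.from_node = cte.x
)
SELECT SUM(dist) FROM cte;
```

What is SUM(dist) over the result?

9

Base: (n29, dist=0).
Iteration 1: edges from {n29} -> (n1, dist=1), (n27, dist=1), (n8, dist=1).
Iteration 2: edges from {n1,n27,n8} -> (n1, dist=2), (n3, dist=2) x2. [UNION ALL keeps all 3 new rows, including repeats]
Iteration 3: no outgoing edges from {n1,n3}; recursion stops.
SUM(dist) = 0 + 1 + 1 + 1 + 2 + 2 + 2 = 9.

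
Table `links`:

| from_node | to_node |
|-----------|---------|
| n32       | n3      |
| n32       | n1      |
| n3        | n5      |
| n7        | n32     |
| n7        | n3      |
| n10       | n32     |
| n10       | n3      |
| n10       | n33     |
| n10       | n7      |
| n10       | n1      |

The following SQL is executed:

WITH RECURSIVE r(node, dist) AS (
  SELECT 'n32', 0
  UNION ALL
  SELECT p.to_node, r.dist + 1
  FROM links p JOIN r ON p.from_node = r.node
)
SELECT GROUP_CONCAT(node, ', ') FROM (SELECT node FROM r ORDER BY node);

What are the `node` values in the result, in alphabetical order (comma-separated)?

n1, n3, n32, n5

Base: (n32, dist=0).
Iteration 1: edges from {n32} -> (n1, dist=1), (n3, dist=1).
Iteration 2: edges from {n1,n3} -> (n5, dist=2).
Iteration 3: no outgoing edges from {n5}; recursion stops.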